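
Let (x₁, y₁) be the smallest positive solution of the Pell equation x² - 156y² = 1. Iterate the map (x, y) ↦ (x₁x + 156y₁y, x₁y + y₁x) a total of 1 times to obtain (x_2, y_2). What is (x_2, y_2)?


Step 1: Find the fundamental solution (x₁, y₁) of x² - 156y² = 1.
  Expand √156 as a continued fraction. a₀ = ⌊√156⌋ = 12; iterate m_{k+1} = d_k·a_k − m_k, d_{k+1} = (156 − m_{k+1}²)/d_k, a_{k+1} = ⌊(a₀ + m_{k+1})/d_{k+1}⌋ (starting m₀ = 0, d₀ = 1), with convergents p_k = a_k·p_{k-1} + p_{k-2}, q_k = a_k·q_{k-1} + q_{k-2} (p₋₁ = 1, q₋₁ = 0):
  k = 0: a₀ = 12; p₀/q₀ = 12/1; p₀² − 156·q₀² = 144 − 156 = -12.
  k = 1: m = 12, d = 12, a = ⌊(12 + 12)/12⌋ = 2; p/q = (2·12 + 1)/(2·1 + 0) = 25/2; p² − 156·q² = 625 − 624 = 1.
  The first convergent with p² − 156·q² = 1 gives the fundamental solution (x₁, y₁) = (25, 2).
Step 2: Apply the recurrence (x_{n+1}, y_{n+1}) = (x₁x_n + 156y₁y_n, x₁y_n + y₁x_n) repeatedly.
  From (x_1, y_1) = (25, 2): x_2 = 25·25 + 156·2·2 = 1249; y_2 = 25·2 + 2·25 = 100.
Step 3: Verify x_2² - 156·y_2² = 1560001 - 1560000 = 1 (should be 1). ✓

(x_1, y_1) = (25, 2); (x_2, y_2) = (1249, 100).


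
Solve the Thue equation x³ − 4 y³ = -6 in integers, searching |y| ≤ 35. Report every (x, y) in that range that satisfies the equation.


The equation is x³ - 4y³ = -6. For fixed y, x³ = 4·y³ − 6, so a solution requires the RHS to be a perfect cube.
Strategy: iterate y from -35 to 35, compute RHS = 4·y³ − 6, and check whether it is a (positive or negative) perfect cube.
Check small values of y:
  y = 0: RHS = -6 is not a perfect cube.
  y = 1: RHS = -2 is not a perfect cube.
  y = -1: RHS = -10 is not a perfect cube.
  y = 2: RHS = 26 is not a perfect cube.
  y = -2: RHS = -38 is not a perfect cube.
  y = 3: RHS = 102 is not a perfect cube.
  y = -3: RHS = -114 is not a perfect cube.
Continuing the search up to |y| = 35 finds no solutions either.
No (x, y) in the scanned range satisfies the equation.

No integer solutions with |y| ≤ 35.


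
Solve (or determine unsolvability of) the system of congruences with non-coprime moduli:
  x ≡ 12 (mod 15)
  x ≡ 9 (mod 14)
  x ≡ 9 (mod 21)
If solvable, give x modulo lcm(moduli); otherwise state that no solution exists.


Moduli 15, 14, 21 are not pairwise coprime, so CRT works modulo lcm(m_i) when all pairwise compatibility conditions hold.
Pairwise compatibility: gcd(m_i, m_j) must divide a_i - a_j for every pair.
Merge one congruence at a time:
  Start: x ≡ 12 (mod 15).
  Combine with x ≡ 9 (mod 14): gcd(15, 14) = 1; 9 - 12 = -3, which IS divisible by 1, so compatible.
    Write x = 12 + 15·t and substitute into x ≡ 9 (mod 14): 15·t ≡ 9 − 12 = -3 (mod 14).
    Reduce coefficients mod 14: 1·t ≡ 11 (mod 14).
    So t ≡ 11 (mod 14).
    Then x = 12 + 15·11 = 177, valid modulo lcm(15, 14) = 210: x ≡ 177 (mod 210).
  Combine with x ≡ 9 (mod 21): gcd(210, 21) = 21; 9 - 177 = -168, which IS divisible by 21, so compatible.
    Write x = 177 + 210·t and substitute into x ≡ 9 (mod 21): 210·t ≡ 9 − 177 = -168 (mod 21).
    Divide the congruence (and modulus) by g = 21: 10·t ≡ -8 (mod 1).
    Modulo 1 every t works; take t = 0.
    Then x = 177 + 210·0 = 177, valid modulo lcm(210, 21) = 210: x ≡ 177 (mod 210).
Verify: 177 mod 15 = 12, 177 mod 14 = 9, 177 mod 21 = 9.

x ≡ 177 (mod 210).


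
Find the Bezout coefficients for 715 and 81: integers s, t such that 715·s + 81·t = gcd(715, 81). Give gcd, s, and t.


Euclidean algorithm on (715, 81) — divide until remainder is 0:
  715 = 8 · 81 + 67
  81 = 1 · 67 + 14
  67 = 4 · 14 + 11
  14 = 1 · 11 + 3
  11 = 3 · 3 + 2
  3 = 1 · 2 + 1
  2 = 2 · 1 + 0
gcd(715, 81) = 1.
Track Bezout coefficients alongside the remainders: start with r₀ = 715 = a·1 + b·0 (s = 1, t = 0) and r₁ = 81 = a·0 + b·1 (s = 0, t = 1); each new remainder r_{k+1} = r_{k-1} − q_k·r_k inherits s_{k+1} = s_{k-1} − q_k·s_k, t_{k+1} = t_{k-1} − q_k·t_k, so r_k = a·s_k + b·t_k at every step:
  q = 8: r = 67, s = 1 − 8·0 = 1, t = 0 − 8·1 = -8  (check: 715·1 + 81·(-8) = 67)
  q = 1: r = 14, s = 0 − 1·1 = -1, t = 1 − 1·(-8) = 9  (check: 715·(-1) + 81·9 = 14)
  q = 4: r = 11, s = 1 − 4·(-1) = 5, t = -8 − 4·9 = -44  (check: 715·5 + 81·(-44) = 11)
  q = 1: r = 3, s = -1 − 1·5 = -6, t = 9 − 1·(-44) = 53  (check: 715·(-6) + 81·53 = 3)
  q = 3: r = 2, s = 5 − 3·(-6) = 23, t = -44 − 3·53 = -203  (check: 715·23 + 81·(-203) = 2)
  q = 1: r = 1, s = -6 − 1·23 = -29, t = 53 − 1·(-203) = 256  (check: 715·(-29) + 81·256 = 1)
The row with r = 1 (the gcd) gives the Bezout coefficients s = -29, t = 256.
Result: 715 · (-29) + 81 · (256) = 1.

gcd(715, 81) = 1; s = -29, t = 256 (check: 715·(-29) + 81·256 = 1).


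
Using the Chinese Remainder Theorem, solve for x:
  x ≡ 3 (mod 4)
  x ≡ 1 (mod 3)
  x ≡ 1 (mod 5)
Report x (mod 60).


Moduli 4, 3, 5 are pairwise coprime; by CRT there is a unique solution modulo M = 4 · 3 · 5 = 60.
Solve pairwise, accumulating the modulus:
  Start with x ≡ 3 (mod 4).
  Combine with x ≡ 1 (mod 3): since gcd(4, 3) = 1, we get a unique residue mod 12.
    Write x = 3 + 4·t and substitute into x ≡ 1 (mod 3): 4·t ≡ 1 − 3 = -2 (mod 3).
    Reduce coefficients mod 3: 1·t ≡ 1 (mod 3).
    So t ≡ 1 (mod 3).
    Then x = 3 + 4·1 = 7, valid modulo lcm(4, 3) = 12: x ≡ 7 (mod 12).
  Combine with x ≡ 1 (mod 5): since gcd(12, 5) = 1, we get a unique residue mod 60.
    Write x = 7 + 12·t and substitute into x ≡ 1 (mod 5): 12·t ≡ 1 − 7 = -6 (mod 5).
    Reduce coefficients mod 5: 2·t ≡ 4 (mod 5).
    The inverse of 2 mod 5 is 3 (since 2·3 = 6 = 1·5 + 1), so t ≡ 3·4 = 12 ≡ 2 (mod 5).
    Then x = 7 + 12·2 = 31, valid modulo lcm(12, 5) = 60: x ≡ 31 (mod 60).
Verify: 31 mod 4 = 3 ✓, 31 mod 3 = 1 ✓, 31 mod 5 = 1 ✓.

x ≡ 31 (mod 60).


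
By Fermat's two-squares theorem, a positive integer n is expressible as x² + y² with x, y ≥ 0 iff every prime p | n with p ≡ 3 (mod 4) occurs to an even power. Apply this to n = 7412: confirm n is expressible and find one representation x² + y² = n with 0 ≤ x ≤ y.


Step 1: Factor n = 7412 = 2^2 · 17 · 109.
Step 2: Check the mod-4 condition on each prime factor: 2 = 2 (special); 17 ≡ 1 (mod 4), exponent 1; 109 ≡ 1 (mod 4), exponent 1.
All primes ≡ 3 (mod 4) appear to even exponent (or don't appear), so by the two-squares theorem n IS expressible as a sum of two squares.
Step 3: Build a representation. Group n = k² · m with k = 2 and m = 17 · 109 = 1853 (a product of primes ≡ 1 (mod 4)); a representation of m scales to one of n via (k·x)² + (k·y)² = k²(x² + y²). Each prime p ≡ 1 (mod 4) is itself a sum of two squares; find a² by testing p − a² for a perfect square:
  17: 17 − 1² = 16 = 4² ⇒ 17 = 1² + 4².
  109: 109 − 1² = 108, 109 − 2² = 105, 109 − 3² = 100 = 10² ⇒ 109 = 3² + 10².
  Combine using the Brahmagupta–Fibonacci identity (a² + b²)(c² + d²) = (ac − bd)² + (ad + bc)² = (ac + bd)² + (ad − bc)²:
  17 · 109 = 1853: from (1² + 4²)(3² + 10²), take (1·3 − 4·10, 1·10 + 4·3) = (3 − 40, 10 + 12) = (-37, 22); dropping signs (only squares matter) gives (37, 22); check 37² + 22² = 1369 + 484 = 1853 ✓.
  Scale by k = 2: (2·37, 2·22) = (74, 44).
Step 4: Order so x ≤ y and verify: 44² + 74² = 1936 + 5476 = 7412 = n. ✓

n = 7412 = 44² + 74² (one valid representation with x ≤ y).


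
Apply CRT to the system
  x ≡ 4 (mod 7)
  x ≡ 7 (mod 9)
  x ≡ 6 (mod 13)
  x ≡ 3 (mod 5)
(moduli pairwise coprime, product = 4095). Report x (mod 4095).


Product of moduli M = 7 · 9 · 13 · 5 = 4095.
Merge one congruence at a time:
  Start: x ≡ 4 (mod 7).
  Combine with x ≡ 7 (mod 9); new modulus lcm = 63.
    Write x = 4 + 7·t and substitute into x ≡ 7 (mod 9): 7·t ≡ 7 − 4 = 3 (mod 9).
    The inverse of 7 mod 9 is 4 (since 7·4 = 28 = 3·9 + 1), so t ≡ 4·3 = 12 ≡ 3 (mod 9).
    Then x = 4 + 7·3 = 25, valid modulo lcm(7, 9) = 63: x ≡ 25 (mod 63).
  Combine with x ≡ 6 (mod 13); new modulus lcm = 819.
    Write x = 25 + 63·t and substitute into x ≡ 6 (mod 13): 63·t ≡ 6 − 25 = -19 (mod 13).
    Reduce coefficients mod 13: 11·t ≡ 7 (mod 13).
    The inverse of 11 mod 13 is 6 (since 11·6 = 66 = 5·13 + 1), so t ≡ 6·7 = 42 ≡ 3 (mod 13).
    Then x = 25 + 63·3 = 214, valid modulo lcm(63, 13) = 819: x ≡ 214 (mod 819).
  Combine with x ≡ 3 (mod 5); new modulus lcm = 4095.
    Write x = 214 + 819·t and substitute into x ≡ 3 (mod 5): 819·t ≡ 3 − 214 = -211 (mod 5).
    Reduce coefficients mod 5: 4·t ≡ 4 (mod 5).
    The inverse of 4 mod 5 is 4 (since 4·4 = 16 = 3·5 + 1), so t ≡ 4·4 = 16 ≡ 1 (mod 5).
    Then x = 214 + 819·1 = 1033, valid modulo lcm(819, 5) = 4095: x ≡ 1033 (mod 4095).
Verify against each original: 1033 mod 7 = 4, 1033 mod 9 = 7, 1033 mod 13 = 6, 1033 mod 5 = 3.

x ≡ 1033 (mod 4095).


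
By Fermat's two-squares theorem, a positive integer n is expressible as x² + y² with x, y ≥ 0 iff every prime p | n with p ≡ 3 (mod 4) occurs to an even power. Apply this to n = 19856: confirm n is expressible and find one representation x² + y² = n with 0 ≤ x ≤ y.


Step 1: Factor n = 19856 = 2^4 · 17 · 73.
Step 2: Check the mod-4 condition on each prime factor: 2 = 2 (special); 17 ≡ 1 (mod 4), exponent 1; 73 ≡ 1 (mod 4), exponent 1.
All primes ≡ 3 (mod 4) appear to even exponent (or don't appear), so by the two-squares theorem n IS expressible as a sum of two squares.
Step 3: Build a representation. Group n = k² · m with k = 4 and m = 17 · 73 = 1241 (a product of primes ≡ 1 (mod 4)); a representation of m scales to one of n via (k·x)² + (k·y)² = k²(x² + y²). Each prime p ≡ 1 (mod 4) is itself a sum of two squares; find a² by testing p − a² for a perfect square:
  17: 17 − 1² = 16 = 4² ⇒ 17 = 1² + 4².
  73: 73 − 1² = 72, 73 − 2² = 69, 73 − 3² = 64 = 8² ⇒ 73 = 3² + 8².
  Combine using the Brahmagupta–Fibonacci identity (a² + b²)(c² + d²) = (ac − bd)² + (ad + bc)² = (ac + bd)² + (ad − bc)²:
  17 · 73 = 1241: from (1² + 4²)(3² + 8²), take (1·3 − 4·8, 1·8 + 4·3) = (3 − 32, 8 + 12) = (-29, 20); dropping signs (only squares matter) gives (29, 20); check 29² + 20² = 841 + 400 = 1241 ✓.
  Scale by k = 4: (4·29, 4·20) = (116, 80).
Step 4: Order so x ≤ y and verify: 80² + 116² = 6400 + 13456 = 19856 = n. ✓

n = 19856 = 80² + 116² (one valid representation with x ≤ y).


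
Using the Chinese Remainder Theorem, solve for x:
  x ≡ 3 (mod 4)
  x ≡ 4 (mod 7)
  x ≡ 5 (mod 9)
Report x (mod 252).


Moduli 4, 7, 9 are pairwise coprime; by CRT there is a unique solution modulo M = 4 · 7 · 9 = 252.
Solve pairwise, accumulating the modulus:
  Start with x ≡ 3 (mod 4).
  Combine with x ≡ 4 (mod 7): since gcd(4, 7) = 1, we get a unique residue mod 28.
    Write x = 3 + 4·t and substitute into x ≡ 4 (mod 7): 4·t ≡ 4 − 3 = 1 (mod 7).
    The inverse of 4 mod 7 is 2 (since 4·2 = 8 = 1·7 + 1), so t ≡ 2·1 = 2 ≡ 2 (mod 7).
    Then x = 3 + 4·2 = 11, valid modulo lcm(4, 7) = 28: x ≡ 11 (mod 28).
  Combine with x ≡ 5 (mod 9): since gcd(28, 9) = 1, we get a unique residue mod 252.
    Write x = 11 + 28·t and substitute into x ≡ 5 (mod 9): 28·t ≡ 5 − 11 = -6 (mod 9).
    Reduce coefficients mod 9: 1·t ≡ 3 (mod 9).
    So t ≡ 3 (mod 9).
    Then x = 11 + 28·3 = 95, valid modulo lcm(28, 9) = 252: x ≡ 95 (mod 252).
Verify: 95 mod 4 = 3 ✓, 95 mod 7 = 4 ✓, 95 mod 9 = 5 ✓.

x ≡ 95 (mod 252).


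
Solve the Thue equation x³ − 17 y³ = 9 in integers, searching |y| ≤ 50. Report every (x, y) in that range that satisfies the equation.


The equation is x³ - 17y³ = 9. For fixed y, x³ = 17·y³ + 9, so a solution requires the RHS to be a perfect cube.
Strategy: iterate y from -50 to 50, compute RHS = 17·y³ + 9, and check whether it is a (positive or negative) perfect cube.
Check small values of y:
  y = 0: RHS = 9 is not a perfect cube.
  y = 1: RHS = 26 is not a perfect cube.
  y = -1: RHS = -8 = (-2)³ ⇒ x = -2 works.
  y = 2: RHS = 145 is not a perfect cube.
  y = -2: RHS = -127 is not a perfect cube.
  y = 3: RHS = 468 is not a perfect cube.
  y = -3: RHS = -450 is not a perfect cube.
Continuing the search up to |y| = 50 finds no further solutions beyond those listed.
Collected solutions: (-2, -1).

Solutions (with |y| ≤ 50): (-2, -1).


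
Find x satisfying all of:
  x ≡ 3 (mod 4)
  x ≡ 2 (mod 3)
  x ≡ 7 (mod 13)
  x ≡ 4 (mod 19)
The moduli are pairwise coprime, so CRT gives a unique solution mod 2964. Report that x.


Product of moduli M = 4 · 3 · 13 · 19 = 2964.
Merge one congruence at a time:
  Start: x ≡ 3 (mod 4).
  Combine with x ≡ 2 (mod 3); new modulus lcm = 12.
    Write x = 3 + 4·t and substitute into x ≡ 2 (mod 3): 4·t ≡ 2 − 3 = -1 (mod 3).
    Reduce coefficients mod 3: 1·t ≡ 2 (mod 3).
    So t ≡ 2 (mod 3).
    Then x = 3 + 4·2 = 11, valid modulo lcm(4, 3) = 12: x ≡ 11 (mod 12).
  Combine with x ≡ 7 (mod 13); new modulus lcm = 156.
    Write x = 11 + 12·t and substitute into x ≡ 7 (mod 13): 12·t ≡ 7 − 11 = -4 (mod 13).
    Reduce coefficients mod 13: 12·t ≡ 9 (mod 13).
    The inverse of 12 mod 13 is 12 (since 12·12 = 144 = 11·13 + 1), so t ≡ 12·9 = 108 ≡ 4 (mod 13).
    Then x = 11 + 12·4 = 59, valid modulo lcm(12, 13) = 156: x ≡ 59 (mod 156).
  Combine with x ≡ 4 (mod 19); new modulus lcm = 2964.
    Write x = 59 + 156·t and substitute into x ≡ 4 (mod 19): 156·t ≡ 4 − 59 = -55 (mod 19).
    Reduce coefficients mod 19: 4·t ≡ 2 (mod 19).
    The inverse of 4 mod 19 is 5 (since 4·5 = 20 = 1·19 + 1), so t ≡ 5·2 = 10 ≡ 10 (mod 19).
    Then x = 59 + 156·10 = 1619, valid modulo lcm(156, 19) = 2964: x ≡ 1619 (mod 2964).
Verify against each original: 1619 mod 4 = 3, 1619 mod 3 = 2, 1619 mod 13 = 7, 1619 mod 19 = 4.

x ≡ 1619 (mod 2964).


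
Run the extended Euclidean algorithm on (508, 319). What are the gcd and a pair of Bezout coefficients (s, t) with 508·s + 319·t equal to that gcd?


Euclidean algorithm on (508, 319) — divide until remainder is 0:
  508 = 1 · 319 + 189
  319 = 1 · 189 + 130
  189 = 1 · 130 + 59
  130 = 2 · 59 + 12
  59 = 4 · 12 + 11
  12 = 1 · 11 + 1
  11 = 11 · 1 + 0
gcd(508, 319) = 1.
Track Bezout coefficients alongside the remainders: start with r₀ = 508 = a·1 + b·0 (s = 1, t = 0) and r₁ = 319 = a·0 + b·1 (s = 0, t = 1); each new remainder r_{k+1} = r_{k-1} − q_k·r_k inherits s_{k+1} = s_{k-1} − q_k·s_k, t_{k+1} = t_{k-1} − q_k·t_k, so r_k = a·s_k + b·t_k at every step:
  q = 1: r = 189, s = 1 − 1·0 = 1, t = 0 − 1·1 = -1  (check: 508·1 + 319·(-1) = 189)
  q = 1: r = 130, s = 0 − 1·1 = -1, t = 1 − 1·(-1) = 2  (check: 508·(-1) + 319·2 = 130)
  q = 1: r = 59, s = 1 − 1·(-1) = 2, t = -1 − 1·2 = -3  (check: 508·2 + 319·(-3) = 59)
  q = 2: r = 12, s = -1 − 2·2 = -5, t = 2 − 2·(-3) = 8  (check: 508·(-5) + 319·8 = 12)
  q = 4: r = 11, s = 2 − 4·(-5) = 22, t = -3 − 4·8 = -35  (check: 508·22 + 319·(-35) = 11)
  q = 1: r = 1, s = -5 − 1·22 = -27, t = 8 − 1·(-35) = 43  (check: 508·(-27) + 319·43 = 1)
The row with r = 1 (the gcd) gives the Bezout coefficients s = -27, t = 43.
Result: 508 · (-27) + 319 · (43) = 1.

gcd(508, 319) = 1; s = -27, t = 43 (check: 508·(-27) + 319·43 = 1).


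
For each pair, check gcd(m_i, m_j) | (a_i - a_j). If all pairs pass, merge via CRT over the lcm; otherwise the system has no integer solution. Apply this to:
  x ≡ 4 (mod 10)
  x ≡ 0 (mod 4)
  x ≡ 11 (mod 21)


Moduli 10, 4, 21 are not pairwise coprime, so CRT works modulo lcm(m_i) when all pairwise compatibility conditions hold.
Pairwise compatibility: gcd(m_i, m_j) must divide a_i - a_j for every pair.
Merge one congruence at a time:
  Start: x ≡ 4 (mod 10).
  Combine with x ≡ 0 (mod 4): gcd(10, 4) = 2; 0 - 4 = -4, which IS divisible by 2, so compatible.
    Write x = 4 + 10·t and substitute into x ≡ 0 (mod 4): 10·t ≡ 0 − 4 = -4 (mod 4).
    Divide the congruence (and modulus) by g = 2: 5·t ≡ -2 (mod 2).
    Reduce coefficients mod 2: 1·t ≡ 0 (mod 2).
    So t ≡ 0 (mod 2).
    Then x = 4 + 10·0 = 4, valid modulo lcm(10, 4) = 20: x ≡ 4 (mod 20).
  Combine with x ≡ 11 (mod 21): gcd(20, 21) = 1; 11 - 4 = 7, which IS divisible by 1, so compatible.
    Write x = 4 + 20·t and substitute into x ≡ 11 (mod 21): 20·t ≡ 11 − 4 = 7 (mod 21).
    The inverse of 20 mod 21 is 20 (since 20·20 = 400 = 19·21 + 1), so t ≡ 20·7 = 140 ≡ 14 (mod 21).
    Then x = 4 + 20·14 = 284, valid modulo lcm(20, 21) = 420: x ≡ 284 (mod 420).
Verify: 284 mod 10 = 4, 284 mod 4 = 0, 284 mod 21 = 11.

x ≡ 284 (mod 420).


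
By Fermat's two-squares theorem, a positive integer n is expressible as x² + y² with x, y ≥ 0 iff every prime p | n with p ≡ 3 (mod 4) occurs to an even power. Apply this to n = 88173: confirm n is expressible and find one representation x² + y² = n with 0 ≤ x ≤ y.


Step 1: Factor n = 88173 = 3^2 · 97 · 101.
Step 2: Check the mod-4 condition on each prime factor: 3 ≡ 3 (mod 4), exponent 2 (must be even); 97 ≡ 1 (mod 4), exponent 1; 101 ≡ 1 (mod 4), exponent 1.
All primes ≡ 3 (mod 4) appear to even exponent (or don't appear), so by the two-squares theorem n IS expressible as a sum of two squares.
Step 3: Build a representation. Group n = k² · m with k = 3 and m = 97 · 101 = 9797 (a product of primes ≡ 1 (mod 4)); a representation of m scales to one of n via (k·x)² + (k·y)² = k²(x² + y²). Each prime p ≡ 1 (mod 4) is itself a sum of two squares; find a² by testing p − a² for a perfect square:
  97: 97 − 1² = 96, 97 − 2² = 93, 97 − 3² = 88, 97 − 4² = 81 = 9² ⇒ 97 = 4² + 9².
  101: 101 − 1² = 100 = 10² ⇒ 101 = 1² + 10².
  Combine using the Brahmagupta–Fibonacci identity (a² + b²)(c² + d²) = (ac − bd)² + (ad + bc)² = (ac + bd)² + (ad − bc)²:
  97 · 101 = 9797: from (4² + 9²)(1² + 10²), take (4·1 − 9·10, 4·10 + 9·1) = (4 − 90, 40 + 9) = (-86, 49); dropping signs (only squares matter) gives (86, 49); check 86² + 49² = 7396 + 2401 = 9797 ✓.
  Scale by k = 3: (3·86, 3·49) = (258, 147).
Step 4: Order so x ≤ y and verify: 147² + 258² = 21609 + 66564 = 88173 = n. ✓

n = 88173 = 147² + 258² (one valid representation with x ≤ y).


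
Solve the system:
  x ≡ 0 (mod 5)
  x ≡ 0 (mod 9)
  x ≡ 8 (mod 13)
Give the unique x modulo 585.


Moduli 5, 9, 13 are pairwise coprime; by CRT there is a unique solution modulo M = 5 · 9 · 13 = 585.
Solve pairwise, accumulating the modulus:
  Start with x ≡ 0 (mod 5).
  Combine with x ≡ 0 (mod 9): since gcd(5, 9) = 1, we get a unique residue mod 45.
    Write x = 0 + 5·t and substitute into x ≡ 0 (mod 9): 5·t ≡ 0 − 0 = 0 (mod 9).
    The inverse of 5 mod 9 is 2 (since 5·2 = 10 = 1·9 + 1), so t ≡ 2·0 = 0 ≡ 0 (mod 9).
    Then x = 0 + 5·0 = 0, valid modulo lcm(5, 9) = 45: x ≡ 0 (mod 45).
  Combine with x ≡ 8 (mod 13): since gcd(45, 13) = 1, we get a unique residue mod 585.
    Write x = 0 + 45·t and substitute into x ≡ 8 (mod 13): 45·t ≡ 8 − 0 = 8 (mod 13).
    Reduce coefficients mod 13: 6·t ≡ 8 (mod 13).
    The inverse of 6 mod 13 is 11 (since 6·11 = 66 = 5·13 + 1), so t ≡ 11·8 = 88 ≡ 10 (mod 13).
    Then x = 0 + 45·10 = 450, valid modulo lcm(45, 13) = 585: x ≡ 450 (mod 585).
Verify: 450 mod 5 = 0 ✓, 450 mod 9 = 0 ✓, 450 mod 13 = 8 ✓.

x ≡ 450 (mod 585).


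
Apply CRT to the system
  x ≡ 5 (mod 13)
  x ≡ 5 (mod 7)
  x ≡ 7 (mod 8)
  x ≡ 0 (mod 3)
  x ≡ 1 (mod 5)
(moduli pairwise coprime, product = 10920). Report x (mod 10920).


Product of moduli M = 13 · 7 · 8 · 3 · 5 = 10920.
Merge one congruence at a time:
  Start: x ≡ 5 (mod 13).
  Combine with x ≡ 5 (mod 7); new modulus lcm = 91.
    Write x = 5 + 13·t and substitute into x ≡ 5 (mod 7): 13·t ≡ 5 − 5 = 0 (mod 7).
    Reduce coefficients mod 7: 6·t ≡ 0 (mod 7).
    The inverse of 6 mod 7 is 6 (since 6·6 = 36 = 5·7 + 1), so t ≡ 6·0 = 0 ≡ 0 (mod 7).
    Then x = 5 + 13·0 = 5, valid modulo lcm(13, 7) = 91: x ≡ 5 (mod 91).
  Combine with x ≡ 7 (mod 8); new modulus lcm = 728.
    Write x = 5 + 91·t and substitute into x ≡ 7 (mod 8): 91·t ≡ 7 − 5 = 2 (mod 8).
    Reduce coefficients mod 8: 3·t ≡ 2 (mod 8).
    The inverse of 3 mod 8 is 3 (since 3·3 = 9 = 1·8 + 1), so t ≡ 3·2 = 6 ≡ 6 (mod 8).
    Then x = 5 + 91·6 = 551, valid modulo lcm(91, 8) = 728: x ≡ 551 (mod 728).
  Combine with x ≡ 0 (mod 3); new modulus lcm = 2184.
    Write x = 551 + 728·t and substitute into x ≡ 0 (mod 3): 728·t ≡ 0 − 551 = -551 (mod 3).
    Reduce coefficients mod 3: 2·t ≡ 1 (mod 3).
    The inverse of 2 mod 3 is 2 (since 2·2 = 4 = 1·3 + 1), so t ≡ 2·1 = 2 ≡ 2 (mod 3).
    Then x = 551 + 728·2 = 2007, valid modulo lcm(728, 3) = 2184: x ≡ 2007 (mod 2184).
  Combine with x ≡ 1 (mod 5); new modulus lcm = 10920.
    Write x = 2007 + 2184·t and substitute into x ≡ 1 (mod 5): 2184·t ≡ 1 − 2007 = -2006 (mod 5).
    Reduce coefficients mod 5: 4·t ≡ 4 (mod 5).
    The inverse of 4 mod 5 is 4 (since 4·4 = 16 = 3·5 + 1), so t ≡ 4·4 = 16 ≡ 1 (mod 5).
    Then x = 2007 + 2184·1 = 4191, valid modulo lcm(2184, 5) = 10920: x ≡ 4191 (mod 10920).
Verify against each original: 4191 mod 13 = 5, 4191 mod 7 = 5, 4191 mod 8 = 7, 4191 mod 3 = 0, 4191 mod 5 = 1.

x ≡ 4191 (mod 10920).


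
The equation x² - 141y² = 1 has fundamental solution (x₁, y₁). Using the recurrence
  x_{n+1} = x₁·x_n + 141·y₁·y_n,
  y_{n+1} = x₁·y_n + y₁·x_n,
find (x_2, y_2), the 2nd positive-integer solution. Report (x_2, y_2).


Step 1: Find the fundamental solution (x₁, y₁) of x² - 141y² = 1.
  Expand √141 as a continued fraction. a₀ = ⌊√141⌋ = 11; iterate m_{k+1} = d_k·a_k − m_k, d_{k+1} = (141 − m_{k+1}²)/d_k, a_{k+1} = ⌊(a₀ + m_{k+1})/d_{k+1}⌋ (starting m₀ = 0, d₀ = 1), with convergents p_k = a_k·p_{k-1} + p_{k-2}, q_k = a_k·q_{k-1} + q_{k-2} (p₋₁ = 1, q₋₁ = 0):
  k = 0: a₀ = 11; p₀/q₀ = 11/1; p₀² − 141·q₀² = 121 − 141 = -20.
  k = 1: m = 11, d = 20, a = ⌊(11 + 11)/20⌋ = 1; p/q = (1·11 + 1)/(1·1 + 0) = 12/1; p² − 141·q² = 144 − 141 = 3.
  k = 2: m = 9, d = 3, a = ⌊(11 + 9)/3⌋ = 6; p/q = (6·12 + 11)/(6·1 + 1) = 83/7; p² − 141·q² = 6889 − 6909 = -20.
  k = 3: m = 9, d = 20, a = ⌊(11 + 9)/20⌋ = 1; p/q = (1·83 + 12)/(1·7 + 1) = 95/8; p² − 141·q² = 9025 − 9024 = 1.
  The first convergent with p² − 141·q² = 1 gives the fundamental solution (x₁, y₁) = (95, 8).
Step 2: Apply the recurrence (x_{n+1}, y_{n+1}) = (x₁x_n + 141y₁y_n, x₁y_n + y₁x_n) repeatedly.
  From (x_1, y_1) = (95, 8): x_2 = 95·95 + 141·8·8 = 18049; y_2 = 95·8 + 8·95 = 1520.
Step 3: Verify x_2² - 141·y_2² = 325766401 - 325766400 = 1 (should be 1). ✓

(x_1, y_1) = (95, 8); (x_2, y_2) = (18049, 1520).


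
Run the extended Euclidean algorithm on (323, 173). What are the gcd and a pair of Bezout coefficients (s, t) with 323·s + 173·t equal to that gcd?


Euclidean algorithm on (323, 173) — divide until remainder is 0:
  323 = 1 · 173 + 150
  173 = 1 · 150 + 23
  150 = 6 · 23 + 12
  23 = 1 · 12 + 11
  12 = 1 · 11 + 1
  11 = 11 · 1 + 0
gcd(323, 173) = 1.
Track Bezout coefficients alongside the remainders: start with r₀ = 323 = a·1 + b·0 (s = 1, t = 0) and r₁ = 173 = a·0 + b·1 (s = 0, t = 1); each new remainder r_{k+1} = r_{k-1} − q_k·r_k inherits s_{k+1} = s_{k-1} − q_k·s_k, t_{k+1} = t_{k-1} − q_k·t_k, so r_k = a·s_k + b·t_k at every step:
  q = 1: r = 150, s = 1 − 1·0 = 1, t = 0 − 1·1 = -1  (check: 323·1 + 173·(-1) = 150)
  q = 1: r = 23, s = 0 − 1·1 = -1, t = 1 − 1·(-1) = 2  (check: 323·(-1) + 173·2 = 23)
  q = 6: r = 12, s = 1 − 6·(-1) = 7, t = -1 − 6·2 = -13  (check: 323·7 + 173·(-13) = 12)
  q = 1: r = 11, s = -1 − 1·7 = -8, t = 2 − 1·(-13) = 15  (check: 323·(-8) + 173·15 = 11)
  q = 1: r = 1, s = 7 − 1·(-8) = 15, t = -13 − 1·15 = -28  (check: 323·15 + 173·(-28) = 1)
The row with r = 1 (the gcd) gives the Bezout coefficients s = 15, t = -28.
Result: 323 · (15) + 173 · (-28) = 1.

gcd(323, 173) = 1; s = 15, t = -28 (check: 323·15 + 173·(-28) = 1).


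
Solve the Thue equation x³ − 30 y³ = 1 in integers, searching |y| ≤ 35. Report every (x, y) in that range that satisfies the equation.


The equation is x³ - 30y³ = 1. For fixed y, x³ = 30·y³ + 1, so a solution requires the RHS to be a perfect cube.
Strategy: iterate y from -35 to 35, compute RHS = 30·y³ + 1, and check whether it is a (positive or negative) perfect cube.
Check small values of y:
  y = 0: RHS = 1 = (1)³ ⇒ x = 1 works.
  y = 1: RHS = 31 is not a perfect cube.
  y = -1: RHS = -29 is not a perfect cube.
  y = 2: RHS = 241 is not a perfect cube.
  y = -2: RHS = -239 is not a perfect cube.
  y = 3: RHS = 811 is not a perfect cube.
  y = -3: RHS = -809 is not a perfect cube.
Continuing the search up to |y| = 35 finds no further solutions beyond those listed.
Collected solutions: (1, 0).

Solutions (with |y| ≤ 35): (1, 0).


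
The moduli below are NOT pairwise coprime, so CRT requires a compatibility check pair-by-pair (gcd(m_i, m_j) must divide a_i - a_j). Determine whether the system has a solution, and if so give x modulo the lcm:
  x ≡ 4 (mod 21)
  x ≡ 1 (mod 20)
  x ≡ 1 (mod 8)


Moduli 21, 20, 8 are not pairwise coprime, so CRT works modulo lcm(m_i) when all pairwise compatibility conditions hold.
Pairwise compatibility: gcd(m_i, m_j) must divide a_i - a_j for every pair.
Merge one congruence at a time:
  Start: x ≡ 4 (mod 21).
  Combine with x ≡ 1 (mod 20): gcd(21, 20) = 1; 1 - 4 = -3, which IS divisible by 1, so compatible.
    Write x = 4 + 21·t and substitute into x ≡ 1 (mod 20): 21·t ≡ 1 − 4 = -3 (mod 20).
    Reduce coefficients mod 20: 1·t ≡ 17 (mod 20).
    So t ≡ 17 (mod 20).
    Then x = 4 + 21·17 = 361, valid modulo lcm(21, 20) = 420: x ≡ 361 (mod 420).
  Combine with x ≡ 1 (mod 8): gcd(420, 8) = 4; 1 - 361 = -360, which IS divisible by 4, so compatible.
    Write x = 361 + 420·t and substitute into x ≡ 1 (mod 8): 420·t ≡ 1 − 361 = -360 (mod 8).
    Divide the congruence (and modulus) by g = 4: 105·t ≡ -90 (mod 2).
    Reduce coefficients mod 2: 1·t ≡ 0 (mod 2).
    So t ≡ 0 (mod 2).
    Then x = 361 + 420·0 = 361, valid modulo lcm(420, 8) = 840: x ≡ 361 (mod 840).
Verify: 361 mod 21 = 4, 361 mod 20 = 1, 361 mod 8 = 1.

x ≡ 361 (mod 840).


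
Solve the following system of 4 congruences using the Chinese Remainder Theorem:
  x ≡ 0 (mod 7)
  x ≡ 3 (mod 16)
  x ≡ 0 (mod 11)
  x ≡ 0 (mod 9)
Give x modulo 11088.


Product of moduli M = 7 · 16 · 11 · 9 = 11088.
Merge one congruence at a time:
  Start: x ≡ 0 (mod 7).
  Combine with x ≡ 3 (mod 16); new modulus lcm = 112.
    Write x = 0 + 7·t and substitute into x ≡ 3 (mod 16): 7·t ≡ 3 − 0 = 3 (mod 16).
    The inverse of 7 mod 16 is 7 (since 7·7 = 49 = 3·16 + 1), so t ≡ 7·3 = 21 ≡ 5 (mod 16).
    Then x = 0 + 7·5 = 35, valid modulo lcm(7, 16) = 112: x ≡ 35 (mod 112).
  Combine with x ≡ 0 (mod 11); new modulus lcm = 1232.
    Write x = 35 + 112·t and substitute into x ≡ 0 (mod 11): 112·t ≡ 0 − 35 = -35 (mod 11).
    Reduce coefficients mod 11: 2·t ≡ 9 (mod 11).
    The inverse of 2 mod 11 is 6 (since 2·6 = 12 = 1·11 + 1), so t ≡ 6·9 = 54 ≡ 10 (mod 11).
    Then x = 35 + 112·10 = 1155, valid modulo lcm(112, 11) = 1232: x ≡ 1155 (mod 1232).
  Combine with x ≡ 0 (mod 9); new modulus lcm = 11088.
    Write x = 1155 + 1232·t and substitute into x ≡ 0 (mod 9): 1232·t ≡ 0 − 1155 = -1155 (mod 9).
    Reduce coefficients mod 9: 8·t ≡ 6 (mod 9).
    The inverse of 8 mod 9 is 8 (since 8·8 = 64 = 7·9 + 1), so t ≡ 8·6 = 48 ≡ 3 (mod 9).
    Then x = 1155 + 1232·3 = 4851, valid modulo lcm(1232, 9) = 11088: x ≡ 4851 (mod 11088).
Verify against each original: 4851 mod 7 = 0, 4851 mod 16 = 3, 4851 mod 11 = 0, 4851 mod 9 = 0.

x ≡ 4851 (mod 11088).


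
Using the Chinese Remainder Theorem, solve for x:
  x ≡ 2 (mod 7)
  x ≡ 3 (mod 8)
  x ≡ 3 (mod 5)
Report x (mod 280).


Moduli 7, 8, 5 are pairwise coprime; by CRT there is a unique solution modulo M = 7 · 8 · 5 = 280.
Solve pairwise, accumulating the modulus:
  Start with x ≡ 2 (mod 7).
  Combine with x ≡ 3 (mod 8): since gcd(7, 8) = 1, we get a unique residue mod 56.
    Write x = 2 + 7·t and substitute into x ≡ 3 (mod 8): 7·t ≡ 3 − 2 = 1 (mod 8).
    The inverse of 7 mod 8 is 7 (since 7·7 = 49 = 6·8 + 1), so t ≡ 7·1 = 7 ≡ 7 (mod 8).
    Then x = 2 + 7·7 = 51, valid modulo lcm(7, 8) = 56: x ≡ 51 (mod 56).
  Combine with x ≡ 3 (mod 5): since gcd(56, 5) = 1, we get a unique residue mod 280.
    Write x = 51 + 56·t and substitute into x ≡ 3 (mod 5): 56·t ≡ 3 − 51 = -48 (mod 5).
    Reduce coefficients mod 5: 1·t ≡ 2 (mod 5).
    So t ≡ 2 (mod 5).
    Then x = 51 + 56·2 = 163, valid modulo lcm(56, 5) = 280: x ≡ 163 (mod 280).
Verify: 163 mod 7 = 2 ✓, 163 mod 8 = 3 ✓, 163 mod 5 = 3 ✓.

x ≡ 163 (mod 280).


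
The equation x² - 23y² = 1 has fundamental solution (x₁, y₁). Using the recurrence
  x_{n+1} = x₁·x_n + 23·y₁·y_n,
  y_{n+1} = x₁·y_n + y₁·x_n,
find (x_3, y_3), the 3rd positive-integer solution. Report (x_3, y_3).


Step 1: Find the fundamental solution (x₁, y₁) of x² - 23y² = 1.
  Expand √23 as a continued fraction. a₀ = ⌊√23⌋ = 4; iterate m_{k+1} = d_k·a_k − m_k, d_{k+1} = (23 − m_{k+1}²)/d_k, a_{k+1} = ⌊(a₀ + m_{k+1})/d_{k+1}⌋ (starting m₀ = 0, d₀ = 1), with convergents p_k = a_k·p_{k-1} + p_{k-2}, q_k = a_k·q_{k-1} + q_{k-2} (p₋₁ = 1, q₋₁ = 0):
  k = 0: a₀ = 4; p₀/q₀ = 4/1; p₀² − 23·q₀² = 16 − 23 = -7.
  k = 1: m = 4, d = 7, a = ⌊(4 + 4)/7⌋ = 1; p/q = (1·4 + 1)/(1·1 + 0) = 5/1; p² − 23·q² = 25 − 23 = 2.
  k = 2: m = 3, d = 2, a = ⌊(4 + 3)/2⌋ = 3; p/q = (3·5 + 4)/(3·1 + 1) = 19/4; p² − 23·q² = 361 − 368 = -7.
  k = 3: m = 3, d = 7, a = ⌊(4 + 3)/7⌋ = 1; p/q = (1·19 + 5)/(1·4 + 1) = 24/5; p² − 23·q² = 576 − 575 = 1.
  The first convergent with p² − 23·q² = 1 gives the fundamental solution (x₁, y₁) = (24, 5).
Step 2: Apply the recurrence (x_{n+1}, y_{n+1}) = (x₁x_n + 23y₁y_n, x₁y_n + y₁x_n) repeatedly.
  From (x_1, y_1) = (24, 5): x_2 = 24·24 + 23·5·5 = 1151; y_2 = 24·5 + 5·24 = 240.
  From (x_2, y_2) = (1151, 240): x_3 = 24·1151 + 23·5·240 = 55224; y_3 = 24·240 + 5·1151 = 11515.
Step 3: Verify x_3² - 23·y_3² = 3049690176 - 3049690175 = 1 (should be 1). ✓

(x_1, y_1) = (24, 5); (x_3, y_3) = (55224, 11515).


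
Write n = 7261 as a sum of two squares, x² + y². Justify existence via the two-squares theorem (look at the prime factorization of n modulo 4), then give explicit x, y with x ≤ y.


Step 1: Factor n = 7261 = 53 · 137.
Step 2: Check the mod-4 condition on each prime factor: 53 ≡ 1 (mod 4), exponent 1; 137 ≡ 1 (mod 4), exponent 1.
All primes ≡ 3 (mod 4) appear to even exponent (or don't appear), so by the two-squares theorem n IS expressible as a sum of two squares.
Step 3: Build a representation. Here n = 53 · 137 is a product of primes ≡ 1 (mod 4). Each prime p ≡ 1 (mod 4) is itself a sum of two squares; find a² by testing p − a² for a perfect square:
  53: 53 − 1² = 52, 53 − 2² = 49 = 7² ⇒ 53 = 2² + 7².
  137: 137 − 1² = 136, 137 − 2² = 133, 137 − 3² = 128, 137 − 4² = 121 = 11² ⇒ 137 = 4² + 11².
  Combine using the Brahmagupta–Fibonacci identity (a² + b²)(c² + d²) = (ac − bd)² + (ad + bc)² = (ac + bd)² + (ad − bc)²:
  53 · 137 = 7261: from (2² + 7²)(4² + 11²), take (2·4 − 7·11, 2·11 + 7·4) = (8 − 77, 22 + 28) = (-69, 50); dropping signs (only squares matter) gives (69, 50); check 69² + 50² = 4761 + 2500 = 7261 ✓.
Step 4: Order so x ≤ y and verify: 50² + 69² = 2500 + 4761 = 7261 = n. ✓

n = 7261 = 50² + 69² (one valid representation with x ≤ y).


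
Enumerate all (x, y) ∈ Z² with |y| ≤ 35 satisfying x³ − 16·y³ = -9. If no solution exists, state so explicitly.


The equation is x³ - 16y³ = -9. For fixed y, x³ = 16·y³ − 9, so a solution requires the RHS to be a perfect cube.
Strategy: iterate y from -35 to 35, compute RHS = 16·y³ − 9, and check whether it is a (positive or negative) perfect cube.
Check small values of y:
  y = 0: RHS = -9 is not a perfect cube.
  y = 1: RHS = 7 is not a perfect cube.
  y = -1: RHS = -25 is not a perfect cube.
  y = 2: RHS = 119 is not a perfect cube.
  y = -2: RHS = -137 is not a perfect cube.
  y = 3: RHS = 423 is not a perfect cube.
  y = -3: RHS = -441 is not a perfect cube.
Continuing the search up to |y| = 35 finds no solutions either.
No (x, y) in the scanned range satisfies the equation.

No integer solutions with |y| ≤ 35.


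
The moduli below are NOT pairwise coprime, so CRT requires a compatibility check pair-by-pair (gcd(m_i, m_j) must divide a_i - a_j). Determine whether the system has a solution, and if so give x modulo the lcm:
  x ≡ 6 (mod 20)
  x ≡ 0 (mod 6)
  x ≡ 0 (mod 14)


Moduli 20, 6, 14 are not pairwise coprime, so CRT works modulo lcm(m_i) when all pairwise compatibility conditions hold.
Pairwise compatibility: gcd(m_i, m_j) must divide a_i - a_j for every pair.
Merge one congruence at a time:
  Start: x ≡ 6 (mod 20).
  Combine with x ≡ 0 (mod 6): gcd(20, 6) = 2; 0 - 6 = -6, which IS divisible by 2, so compatible.
    Write x = 6 + 20·t and substitute into x ≡ 0 (mod 6): 20·t ≡ 0 − 6 = -6 (mod 6).
    Divide the congruence (and modulus) by g = 2: 10·t ≡ -3 (mod 3).
    Reduce coefficients mod 3: 1·t ≡ 0 (mod 3).
    So t ≡ 0 (mod 3).
    Then x = 6 + 20·0 = 6, valid modulo lcm(20, 6) = 60: x ≡ 6 (mod 60).
  Combine with x ≡ 0 (mod 14): gcd(60, 14) = 2; 0 - 6 = -6, which IS divisible by 2, so compatible.
    Write x = 6 + 60·t and substitute into x ≡ 0 (mod 14): 60·t ≡ 0 − 6 = -6 (mod 14).
    Divide the congruence (and modulus) by g = 2: 30·t ≡ -3 (mod 7).
    Reduce coefficients mod 7: 2·t ≡ 4 (mod 7).
    The inverse of 2 mod 7 is 4 (since 2·4 = 8 = 1·7 + 1), so t ≡ 4·4 = 16 ≡ 2 (mod 7).
    Then x = 6 + 60·2 = 126, valid modulo lcm(60, 14) = 420: x ≡ 126 (mod 420).
Verify: 126 mod 20 = 6, 126 mod 6 = 0, 126 mod 14 = 0.

x ≡ 126 (mod 420).


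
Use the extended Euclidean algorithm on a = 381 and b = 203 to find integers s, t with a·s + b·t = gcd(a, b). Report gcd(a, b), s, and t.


Euclidean algorithm on (381, 203) — divide until remainder is 0:
  381 = 1 · 203 + 178
  203 = 1 · 178 + 25
  178 = 7 · 25 + 3
  25 = 8 · 3 + 1
  3 = 3 · 1 + 0
gcd(381, 203) = 1.
Track Bezout coefficients alongside the remainders: start with r₀ = 381 = a·1 + b·0 (s = 1, t = 0) and r₁ = 203 = a·0 + b·1 (s = 0, t = 1); each new remainder r_{k+1} = r_{k-1} − q_k·r_k inherits s_{k+1} = s_{k-1} − q_k·s_k, t_{k+1} = t_{k-1} − q_k·t_k, so r_k = a·s_k + b·t_k at every step:
  q = 1: r = 178, s = 1 − 1·0 = 1, t = 0 − 1·1 = -1  (check: 381·1 + 203·(-1) = 178)
  q = 1: r = 25, s = 0 − 1·1 = -1, t = 1 − 1·(-1) = 2  (check: 381·(-1) + 203·2 = 25)
  q = 7: r = 3, s = 1 − 7·(-1) = 8, t = -1 − 7·2 = -15  (check: 381·8 + 203·(-15) = 3)
  q = 8: r = 1, s = -1 − 8·8 = -65, t = 2 − 8·(-15) = 122  (check: 381·(-65) + 203·122 = 1)
The row with r = 1 (the gcd) gives the Bezout coefficients s = -65, t = 122.
Result: 381 · (-65) + 203 · (122) = 1.

gcd(381, 203) = 1; s = -65, t = 122 (check: 381·(-65) + 203·122 = 1).


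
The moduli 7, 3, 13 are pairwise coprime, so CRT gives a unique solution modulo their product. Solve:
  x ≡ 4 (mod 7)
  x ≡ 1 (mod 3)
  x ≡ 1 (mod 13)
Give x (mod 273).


Moduli 7, 3, 13 are pairwise coprime; by CRT there is a unique solution modulo M = 7 · 3 · 13 = 273.
Solve pairwise, accumulating the modulus:
  Start with x ≡ 4 (mod 7).
  Combine with x ≡ 1 (mod 3): since gcd(7, 3) = 1, we get a unique residue mod 21.
    Write x = 4 + 7·t and substitute into x ≡ 1 (mod 3): 7·t ≡ 1 − 4 = -3 (mod 3).
    Reduce coefficients mod 3: 1·t ≡ 0 (mod 3).
    So t ≡ 0 (mod 3).
    Then x = 4 + 7·0 = 4, valid modulo lcm(7, 3) = 21: x ≡ 4 (mod 21).
  Combine with x ≡ 1 (mod 13): since gcd(21, 13) = 1, we get a unique residue mod 273.
    Write x = 4 + 21·t and substitute into x ≡ 1 (mod 13): 21·t ≡ 1 − 4 = -3 (mod 13).
    Reduce coefficients mod 13: 8·t ≡ 10 (mod 13).
    The inverse of 8 mod 13 is 5 (since 8·5 = 40 = 3·13 + 1), so t ≡ 5·10 = 50 ≡ 11 (mod 13).
    Then x = 4 + 21·11 = 235, valid modulo lcm(21, 13) = 273: x ≡ 235 (mod 273).
Verify: 235 mod 7 = 4 ✓, 235 mod 3 = 1 ✓, 235 mod 13 = 1 ✓.

x ≡ 235 (mod 273).


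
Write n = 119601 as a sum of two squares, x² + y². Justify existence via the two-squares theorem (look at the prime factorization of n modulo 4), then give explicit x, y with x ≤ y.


Step 1: Factor n = 119601 = 3^2 · 97 · 137.
Step 2: Check the mod-4 condition on each prime factor: 3 ≡ 3 (mod 4), exponent 2 (must be even); 97 ≡ 1 (mod 4), exponent 1; 137 ≡ 1 (mod 4), exponent 1.
All primes ≡ 3 (mod 4) appear to even exponent (or don't appear), so by the two-squares theorem n IS expressible as a sum of two squares.
Step 3: Build a representation. Group n = k² · m with k = 3 and m = 97 · 137 = 13289 (a product of primes ≡ 1 (mod 4)); a representation of m scales to one of n via (k·x)² + (k·y)² = k²(x² + y²). Each prime p ≡ 1 (mod 4) is itself a sum of two squares; find a² by testing p − a² for a perfect square:
  97: 97 − 1² = 96, 97 − 2² = 93, 97 − 3² = 88, 97 − 4² = 81 = 9² ⇒ 97 = 4² + 9².
  137: 137 − 1² = 136, 137 − 2² = 133, 137 − 3² = 128, 137 − 4² = 121 = 11² ⇒ 137 = 4² + 11².
  Combine using the Brahmagupta–Fibonacci identity (a² + b²)(c² + d²) = (ac − bd)² + (ad + bc)² = (ac + bd)² + (ad − bc)²:
  97 · 137 = 13289: from (4² + 9²)(4² + 11²), take (4·4 − 9·11, 4·11 + 9·4) = (16 − 99, 44 + 36) = (-83, 80); dropping signs (only squares matter) gives (83, 80); check 83² + 80² = 6889 + 6400 = 13289 ✓.
  Scale by k = 3: (3·83, 3·80) = (249, 240).
Step 4: Order so x ≤ y and verify: 240² + 249² = 57600 + 62001 = 119601 = n. ✓

n = 119601 = 240² + 249² (one valid representation with x ≤ y).


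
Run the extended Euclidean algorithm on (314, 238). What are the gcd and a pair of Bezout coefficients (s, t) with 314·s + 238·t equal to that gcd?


Euclidean algorithm on (314, 238) — divide until remainder is 0:
  314 = 1 · 238 + 76
  238 = 3 · 76 + 10
  76 = 7 · 10 + 6
  10 = 1 · 6 + 4
  6 = 1 · 4 + 2
  4 = 2 · 2 + 0
gcd(314, 238) = 2.
Track Bezout coefficients alongside the remainders: start with r₀ = 314 = a·1 + b·0 (s = 1, t = 0) and r₁ = 238 = a·0 + b·1 (s = 0, t = 1); each new remainder r_{k+1} = r_{k-1} − q_k·r_k inherits s_{k+1} = s_{k-1} − q_k·s_k, t_{k+1} = t_{k-1} − q_k·t_k, so r_k = a·s_k + b·t_k at every step:
  q = 1: r = 76, s = 1 − 1·0 = 1, t = 0 − 1·1 = -1  (check: 314·1 + 238·(-1) = 76)
  q = 3: r = 10, s = 0 − 3·1 = -3, t = 1 − 3·(-1) = 4  (check: 314·(-3) + 238·4 = 10)
  q = 7: r = 6, s = 1 − 7·(-3) = 22, t = -1 − 7·4 = -29  (check: 314·22 + 238·(-29) = 6)
  q = 1: r = 4, s = -3 − 1·22 = -25, t = 4 − 1·(-29) = 33  (check: 314·(-25) + 238·33 = 4)
  q = 1: r = 2, s = 22 − 1·(-25) = 47, t = -29 − 1·33 = -62  (check: 314·47 + 238·(-62) = 2)
The row with r = 2 (the gcd) gives the Bezout coefficients s = 47, t = -62.
Result: 314 · (47) + 238 · (-62) = 2.

gcd(314, 238) = 2; s = 47, t = -62 (check: 314·47 + 238·(-62) = 2).


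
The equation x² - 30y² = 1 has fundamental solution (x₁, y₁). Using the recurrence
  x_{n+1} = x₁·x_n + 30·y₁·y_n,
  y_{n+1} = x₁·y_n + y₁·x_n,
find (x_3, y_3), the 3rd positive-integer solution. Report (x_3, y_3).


Step 1: Find the fundamental solution (x₁, y₁) of x² - 30y² = 1.
  Expand √30 as a continued fraction. a₀ = ⌊√30⌋ = 5; iterate m_{k+1} = d_k·a_k − m_k, d_{k+1} = (30 − m_{k+1}²)/d_k, a_{k+1} = ⌊(a₀ + m_{k+1})/d_{k+1}⌋ (starting m₀ = 0, d₀ = 1), with convergents p_k = a_k·p_{k-1} + p_{k-2}, q_k = a_k·q_{k-1} + q_{k-2} (p₋₁ = 1, q₋₁ = 0):
  k = 0: a₀ = 5; p₀/q₀ = 5/1; p₀² − 30·q₀² = 25 − 30 = -5.
  k = 1: m = 5, d = 5, a = ⌊(5 + 5)/5⌋ = 2; p/q = (2·5 + 1)/(2·1 + 0) = 11/2; p² − 30·q² = 121 − 120 = 1.
  The first convergent with p² − 30·q² = 1 gives the fundamental solution (x₁, y₁) = (11, 2).
Step 2: Apply the recurrence (x_{n+1}, y_{n+1}) = (x₁x_n + 30y₁y_n, x₁y_n + y₁x_n) repeatedly.
  From (x_1, y_1) = (11, 2): x_2 = 11·11 + 30·2·2 = 241; y_2 = 11·2 + 2·11 = 44.
  From (x_2, y_2) = (241, 44): x_3 = 11·241 + 30·2·44 = 5291; y_3 = 11·44 + 2·241 = 966.
Step 3: Verify x_3² - 30·y_3² = 27994681 - 27994680 = 1 (should be 1). ✓

(x_1, y_1) = (11, 2); (x_3, y_3) = (5291, 966).
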